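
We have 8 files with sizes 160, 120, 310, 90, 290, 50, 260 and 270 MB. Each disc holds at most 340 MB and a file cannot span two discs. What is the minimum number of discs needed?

6

Total = 310 + 290 + 270 + 260 + 160 + 120 + 90 + 50 = 1550 MB.
Lower bound: ⌈1550/340⌉ = 5 discs.
A packing using 6 discs:
  disc 1: 310 = 310
  disc 2: 290 + 50 = 340
  disc 3: 270 = 270
  disc 4: 260 = 260
  disc 5: 160 + 120 = 280
  disc 6: 90 = 90
No arrangement into 5 discs stays within capacity, so 6 is optimal.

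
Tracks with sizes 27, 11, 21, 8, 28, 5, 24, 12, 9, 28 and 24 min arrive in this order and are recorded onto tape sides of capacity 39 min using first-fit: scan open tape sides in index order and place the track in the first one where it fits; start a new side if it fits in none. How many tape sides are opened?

  27 → side 1 (new)  [load 27/39]
  11 → side 1  [load 38/39]
  21 → side 2 (new)  [load 21/39]
  8 → side 2  [load 29/39]
  28 → side 3 (new)  [load 28/39]
  5 → side 2  [load 34/39]
  24 → side 4 (new)  [load 24/39]
  12 → side 4  [load 36/39]
  9 → side 3  [load 37/39]
  28 → side 5 (new)  [load 28/39]
  24 → side 6 (new)  [load 24/39]
6 tape sides opened.

6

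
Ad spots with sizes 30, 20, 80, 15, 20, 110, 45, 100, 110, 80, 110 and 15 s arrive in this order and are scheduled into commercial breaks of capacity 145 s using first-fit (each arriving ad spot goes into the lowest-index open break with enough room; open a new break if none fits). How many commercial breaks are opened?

6

  30 → break 1 (new)  [load 30/145]
  20 → break 1  [load 50/145]
  80 → break 1  [load 130/145]
  15 → break 1  [load 145/145]
  20 → break 2 (new)  [load 20/145]
  110 → break 2  [load 130/145]
  45 → break 3 (new)  [load 45/145]
  100 → break 3  [load 145/145]
  110 → break 4 (new)  [load 110/145]
  80 → break 5 (new)  [load 80/145]
  110 → break 6 (new)  [load 110/145]
  15 → break 2  [load 145/145]
6 commercial breaks opened.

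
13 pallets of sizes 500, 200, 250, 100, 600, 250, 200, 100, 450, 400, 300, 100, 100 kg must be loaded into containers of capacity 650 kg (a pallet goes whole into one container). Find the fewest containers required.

6

Total = 600 + 500 + 450 + 400 + 300 + 250 + 250 + 200 + 200 + 100 + 100 + 100 + 100 = 3550 kg.
Lower bound: ⌈3550/650⌉ = 6 containers.
A packing using 6 containers:
  container 1: 600 = 600
  container 2: 500 + 100 = 600
  container 3: 450 + 200 = 650
  container 4: 400 + 250 = 650
  container 5: 300 + 250 + 100 = 650
  container 6: 200 + 100 + 100 = 400
This matches the lower bound, so 6 is optimal.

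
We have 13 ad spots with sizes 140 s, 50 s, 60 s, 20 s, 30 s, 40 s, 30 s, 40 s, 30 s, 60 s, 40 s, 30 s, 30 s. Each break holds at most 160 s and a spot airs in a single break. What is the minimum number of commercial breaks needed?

Total = 140 + 60 + 60 + 50 + 40 + 40 + 40 + 30 + 30 + 30 + 30 + 30 + 20 = 600 s.
Lower bound: ⌈600/160⌉ = 4 commercial breaks.
A packing using 4 commercial breaks:
  break 1: 140 + 20 = 160
  break 2: 60 + 60 + 40 = 160
  break 3: 50 + 40 + 40 + 30 = 160
  break 4: 30 + 30 + 30 + 30 = 120
This matches the lower bound, so 4 is optimal.

4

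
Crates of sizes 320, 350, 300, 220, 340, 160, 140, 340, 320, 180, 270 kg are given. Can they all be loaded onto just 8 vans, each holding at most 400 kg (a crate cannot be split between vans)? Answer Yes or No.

Total = 2940 kg; ⌈2940/400⌉ = 8.
The bound of 8 does not rule out 8, but exhaustive search shows no assignment into 8 vans of capacity 400 kg exists — the minimum is 9.

No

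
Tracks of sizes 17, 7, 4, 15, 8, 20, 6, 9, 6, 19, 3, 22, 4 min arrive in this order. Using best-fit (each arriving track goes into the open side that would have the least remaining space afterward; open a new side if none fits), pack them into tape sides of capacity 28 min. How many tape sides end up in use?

6

  17 → side 1 (new)  [load 17/28]
  7 → side 1  [load 24/28]
  4 → side 1  [load 28/28]
  15 → side 2 (new)  [load 15/28]
  8 → side 2  [load 23/28]
  20 → side 3 (new)  [load 20/28]
  6 → side 3  [load 26/28]
  9 → side 4 (new)  [load 9/28]
  6 → side 4  [load 15/28]
  19 → side 5 (new)  [load 19/28]
  3 → side 2  [load 26/28]
  22 → side 6 (new)  [load 22/28]
  4 → side 6  [load 26/28]
6 tape sides opened.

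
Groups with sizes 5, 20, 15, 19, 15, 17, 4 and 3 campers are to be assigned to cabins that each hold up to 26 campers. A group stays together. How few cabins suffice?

Total = 20 + 19 + 17 + 15 + 15 + 5 + 4 + 3 = 98 campers.
Lower bound: ⌈98/26⌉ = 4 cabins.
Also, 5 groups each exceed 13 campers, and no two of those can share a cabin, so at least 5 cabins are needed.
A packing using 5 cabins:
  cabin 1: 20 + 5 = 25
  cabin 2: 19 + 4 + 3 = 26
  cabin 3: 17 = 17
  cabin 4: 15 = 15
  cabin 5: 15 = 15
This matches the lower bound, so 5 is optimal.

5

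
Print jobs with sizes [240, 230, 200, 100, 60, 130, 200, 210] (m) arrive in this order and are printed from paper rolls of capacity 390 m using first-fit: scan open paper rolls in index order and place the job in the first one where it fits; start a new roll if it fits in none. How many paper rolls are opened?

5

  240 → roll 1 (new)  [load 240/390]
  230 → roll 2 (new)  [load 230/390]
  200 → roll 3 (new)  [load 200/390]
  100 → roll 1  [load 340/390]
  60 → roll 2  [load 290/390]
  130 → roll 3  [load 330/390]
  200 → roll 4 (new)  [load 200/390]
  210 → roll 5 (new)  [load 210/390]
5 paper rolls opened.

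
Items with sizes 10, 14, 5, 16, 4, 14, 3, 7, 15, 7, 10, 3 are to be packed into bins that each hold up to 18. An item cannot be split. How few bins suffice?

7

Total = 16 + 15 + 14 + 14 + 10 + 10 + 7 + 7 + 5 + 4 + 3 + 3 = 108.
Lower bound: ⌈108/18⌉ = 6 bins.
A packing using 7 bins:
  bin 1: 16 = 16
  bin 2: 15 + 3 = 18
  bin 3: 14 + 4 = 18
  bin 4: 14 + 3 = 17
  bin 5: 10 + 7 = 17
  bin 6: 10 + 7 = 17
  bin 7: 5 = 5
No arrangement into 6 bins stays within capacity, so 7 is optimal.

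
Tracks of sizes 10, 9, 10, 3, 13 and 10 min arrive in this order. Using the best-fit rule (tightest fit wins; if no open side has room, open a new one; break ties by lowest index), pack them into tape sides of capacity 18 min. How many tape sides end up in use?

5

  10 → side 1 (new)  [load 10/18]
  9 → side 2 (new)  [load 9/18]
  10 → side 3 (new)  [load 10/18]
  3 → side 1  [load 13/18]
  13 → side 4 (new)  [load 13/18]
  10 → side 5 (new)  [load 10/18]
5 tape sides opened.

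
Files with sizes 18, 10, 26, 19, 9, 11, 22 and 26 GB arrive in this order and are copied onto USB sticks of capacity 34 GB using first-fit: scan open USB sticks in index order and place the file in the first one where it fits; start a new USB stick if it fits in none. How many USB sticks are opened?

5

  18 → USB stick 1 (new)  [load 18/34]
  10 → USB stick 1  [load 28/34]
  26 → USB stick 2 (new)  [load 26/34]
  19 → USB stick 3 (new)  [load 19/34]
  9 → USB stick 3  [load 28/34]
  11 → USB stick 4 (new)  [load 11/34]
  22 → USB stick 4  [load 33/34]
  26 → USB stick 5 (new)  [load 26/34]
5 USB sticks opened.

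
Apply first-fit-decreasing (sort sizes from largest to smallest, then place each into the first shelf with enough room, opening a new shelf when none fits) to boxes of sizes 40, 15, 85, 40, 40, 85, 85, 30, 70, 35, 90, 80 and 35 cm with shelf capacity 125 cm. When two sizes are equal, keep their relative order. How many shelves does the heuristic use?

6

Sorted descending: 90, 85, 85, 85, 80, 70, 40, 40, 40, 35, 35, 30, 15.
  90 → shelf 1 (new)  [load 90/125]
  85 → shelf 2 (new)  [load 85/125]
  85 → shelf 3 (new)  [load 85/125]
  85 → shelf 4 (new)  [load 85/125]
  80 → shelf 5 (new)  [load 80/125]
  70 → shelf 6 (new)  [load 70/125]
  40 → shelf 2  [load 125/125]
  40 → shelf 3  [load 125/125]
  40 → shelf 4  [load 125/125]
  35 → shelf 1  [load 125/125]
  35 → shelf 5  [load 115/125]
  30 → shelf 6  [load 100/125]
  15 → shelf 6  [load 115/125]
6 shelves opened.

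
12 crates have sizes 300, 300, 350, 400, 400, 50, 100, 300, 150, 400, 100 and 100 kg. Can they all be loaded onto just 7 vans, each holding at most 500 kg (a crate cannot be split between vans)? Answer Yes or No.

A valid assignment using 7 vans:
  van 1: 400 + 100 = 500
  van 2: 400 + 100 = 500
  van 3: 400 + 100 = 500
  van 4: 350 + 150 = 500
  van 5: 300 + 50 = 350
  van 6: 300 = 300
  van 7: 300 = 300
Every load is within 500 kg, so 7 vans suffice.

Yes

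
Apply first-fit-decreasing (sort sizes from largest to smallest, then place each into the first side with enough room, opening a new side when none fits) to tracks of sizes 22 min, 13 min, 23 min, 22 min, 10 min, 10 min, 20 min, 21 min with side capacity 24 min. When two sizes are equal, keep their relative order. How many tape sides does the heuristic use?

Sorted descending: 23, 22, 22, 21, 20, 13, 10, 10.
  23 → side 1 (new)  [load 23/24]
  22 → side 2 (new)  [load 22/24]
  22 → side 3 (new)  [load 22/24]
  21 → side 4 (new)  [load 21/24]
  20 → side 5 (new)  [load 20/24]
  13 → side 6 (new)  [load 13/24]
  10 → side 6  [load 23/24]
  10 → side 7 (new)  [load 10/24]
7 tape sides opened.

7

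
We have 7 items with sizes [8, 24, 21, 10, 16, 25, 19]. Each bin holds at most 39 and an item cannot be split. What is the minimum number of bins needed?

4

Total = 25 + 24 + 21 + 19 + 16 + 10 + 8 = 123.
Lower bound: ⌈123/39⌉ = 4 bins.
A packing using 4 bins:
  bin 1: 25 + 10 = 35
  bin 2: 24 + 8 = 32
  bin 3: 21 + 16 = 37
  bin 4: 19 = 19
This matches the lower bound, so 4 is optimal.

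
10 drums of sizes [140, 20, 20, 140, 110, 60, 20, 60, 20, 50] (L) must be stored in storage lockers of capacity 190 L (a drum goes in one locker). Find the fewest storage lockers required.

4

Total = 140 + 140 + 110 + 60 + 60 + 50 + 20 + 20 + 20 + 20 = 640 L.
Lower bound: ⌈640/190⌉ = 4 storage lockers.
A packing using 4 storage lockers:
  locker 1: 140 + 50 = 190
  locker 2: 140 + 20 + 20 = 180
  locker 3: 110 + 60 + 20 = 190
  locker 4: 60 + 20 = 80
This matches the lower bound, so 4 is optimal.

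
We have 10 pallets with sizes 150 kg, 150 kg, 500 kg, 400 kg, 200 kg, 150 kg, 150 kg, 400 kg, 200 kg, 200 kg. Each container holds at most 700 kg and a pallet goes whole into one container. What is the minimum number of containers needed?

4

Total = 500 + 400 + 400 + 200 + 200 + 200 + 150 + 150 + 150 + 150 = 2500 kg.
Lower bound: ⌈2500/700⌉ = 4 containers.
A packing using 4 containers:
  container 1: 500 + 200 = 700
  container 2: 400 + 200 = 600
  container 3: 400 + 200 = 600
  container 4: 150 + 150 + 150 + 150 = 600
This matches the lower bound, so 4 is optimal.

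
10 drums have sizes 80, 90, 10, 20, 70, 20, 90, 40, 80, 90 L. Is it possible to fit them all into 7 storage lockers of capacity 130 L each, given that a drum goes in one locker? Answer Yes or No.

A valid assignment using 6 storage lockers:
  locker 1: 90 + 40 = 130
  locker 2: 90 + 20 + 20 = 130
  locker 3: 90 + 10 = 100
  locker 4: 80 = 80
  locker 5: 80 = 80
  locker 6: 70 = 70
That uses only 6 ≤ 7, so 7 storage lockers are enough.

Yes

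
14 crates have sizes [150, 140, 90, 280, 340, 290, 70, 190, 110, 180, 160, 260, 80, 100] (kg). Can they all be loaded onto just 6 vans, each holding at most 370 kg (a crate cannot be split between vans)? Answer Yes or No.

Total = 2440 kg; ⌈2440/370⌉ = 7.
At least 7 vans are required, but only 6 are allowed.

No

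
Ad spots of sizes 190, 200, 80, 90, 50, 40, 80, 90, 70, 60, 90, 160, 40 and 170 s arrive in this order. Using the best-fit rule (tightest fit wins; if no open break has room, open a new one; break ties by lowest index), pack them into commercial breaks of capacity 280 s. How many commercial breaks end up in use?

6

  190 → break 1 (new)  [load 190/280]
  200 → break 2 (new)  [load 200/280]
  80 → break 2  [load 280/280]
  90 → break 1  [load 280/280]
  50 → break 3 (new)  [load 50/280]
  40 → break 3  [load 90/280]
  80 → break 3  [load 170/280]
  90 → break 3  [load 260/280]
  70 → break 4 (new)  [load 70/280]
  60 → break 4  [load 130/280]
  90 → break 4  [load 220/280]
  160 → break 5 (new)  [load 160/280]
  40 → break 4  [load 260/280]
  170 → break 6 (new)  [load 170/280]
6 commercial breaks opened.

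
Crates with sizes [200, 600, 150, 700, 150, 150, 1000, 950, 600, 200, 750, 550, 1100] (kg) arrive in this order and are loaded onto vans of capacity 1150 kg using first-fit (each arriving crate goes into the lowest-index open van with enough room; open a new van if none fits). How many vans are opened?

7

  200 → van 1 (new)  [load 200/1150]
  600 → van 1  [load 800/1150]
  150 → van 1  [load 950/1150]
  700 → van 2 (new)  [load 700/1150]
  150 → van 1  [load 1100/1150]
  150 → van 2  [load 850/1150]
  1000 → van 3 (new)  [load 1000/1150]
  950 → van 4 (new)  [load 950/1150]
  600 → van 5 (new)  [load 600/1150]
  200 → van 2  [load 1050/1150]
  750 → van 6 (new)  [load 750/1150]
  550 → van 5  [load 1150/1150]
  1100 → van 7 (new)  [load 1100/1150]
7 vans opened.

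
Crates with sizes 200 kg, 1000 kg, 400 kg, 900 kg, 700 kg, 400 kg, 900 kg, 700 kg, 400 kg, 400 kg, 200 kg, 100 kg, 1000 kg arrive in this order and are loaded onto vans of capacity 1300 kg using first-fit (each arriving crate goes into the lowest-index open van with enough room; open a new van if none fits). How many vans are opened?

6

  200 → van 1 (new)  [load 200/1300]
  1000 → van 1  [load 1200/1300]
  400 → van 2 (new)  [load 400/1300]
  900 → van 2  [load 1300/1300]
  700 → van 3 (new)  [load 700/1300]
  400 → van 3  [load 1100/1300]
  900 → van 4 (new)  [load 900/1300]
  700 → van 5 (new)  [load 700/1300]
  400 → van 4  [load 1300/1300]
  400 → van 5  [load 1100/1300]
  200 → van 3  [load 1300/1300]
  100 → van 1  [load 1300/1300]
  1000 → van 6 (new)  [load 1000/1300]
6 vans opened.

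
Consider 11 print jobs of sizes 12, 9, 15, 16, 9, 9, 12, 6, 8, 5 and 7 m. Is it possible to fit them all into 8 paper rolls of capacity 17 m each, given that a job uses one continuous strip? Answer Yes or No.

A valid assignment using 7 paper rolls:
  roll 1: 16 = 16
  roll 2: 15 = 15
  roll 3: 12 + 5 = 17
  roll 4: 12 = 12
  roll 5: 9 + 8 = 17
  roll 6: 9 + 7 = 16
  roll 7: 9 + 6 = 15
That uses only 7 ≤ 8, so 8 paper rolls are enough.

Yes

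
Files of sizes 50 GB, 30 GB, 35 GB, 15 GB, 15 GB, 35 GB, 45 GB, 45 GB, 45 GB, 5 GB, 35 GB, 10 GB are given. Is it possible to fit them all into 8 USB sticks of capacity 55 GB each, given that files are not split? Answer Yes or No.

Yes

A valid assignment using 8 USB sticks:
  USB stick 1: 50 + 5 = 55
  USB stick 2: 45 + 10 = 55
  USB stick 3: 45 = 45
  USB stick 4: 45 = 45
  USB stick 5: 35 + 15 = 50
  USB stick 6: 35 + 15 = 50
  USB stick 7: 35 = 35
  USB stick 8: 30 = 30
Every load is within 55 GB, so 8 USB sticks suffice.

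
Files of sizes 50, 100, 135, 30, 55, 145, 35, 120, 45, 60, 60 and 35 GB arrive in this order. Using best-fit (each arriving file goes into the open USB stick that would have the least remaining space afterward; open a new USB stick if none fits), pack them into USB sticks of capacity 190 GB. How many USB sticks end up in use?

  50 → USB stick 1 (new)  [load 50/190]
  100 → USB stick 1  [load 150/190]
  135 → USB stick 2 (new)  [load 135/190]
  30 → USB stick 1  [load 180/190]
  55 → USB stick 2  [load 190/190]
  145 → USB stick 3 (new)  [load 145/190]
  35 → USB stick 3  [load 180/190]
  120 → USB stick 4 (new)  [load 120/190]
  45 → USB stick 4  [load 165/190]
  60 → USB stick 5 (new)  [load 60/190]
  60 → USB stick 5  [load 120/190]
  35 → USB stick 5  [load 155/190]
5 USB sticks opened.

5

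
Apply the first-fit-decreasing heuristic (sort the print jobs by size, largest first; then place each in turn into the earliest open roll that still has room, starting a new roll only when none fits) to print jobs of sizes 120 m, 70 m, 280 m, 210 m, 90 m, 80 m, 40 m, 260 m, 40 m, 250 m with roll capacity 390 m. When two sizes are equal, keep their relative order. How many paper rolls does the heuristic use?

4

Sorted descending: 280, 260, 250, 210, 120, 90, 80, 70, 40, 40.
  280 → roll 1 (new)  [load 280/390]
  260 → roll 2 (new)  [load 260/390]
  250 → roll 3 (new)  [load 250/390]
  210 → roll 4 (new)  [load 210/390]
  120 → roll 2  [load 380/390]
  90 → roll 1  [load 370/390]
  80 → roll 3  [load 330/390]
  70 → roll 4  [load 280/390]
  40 → roll 3  [load 370/390]
  40 → roll 4  [load 320/390]
4 paper rolls opened.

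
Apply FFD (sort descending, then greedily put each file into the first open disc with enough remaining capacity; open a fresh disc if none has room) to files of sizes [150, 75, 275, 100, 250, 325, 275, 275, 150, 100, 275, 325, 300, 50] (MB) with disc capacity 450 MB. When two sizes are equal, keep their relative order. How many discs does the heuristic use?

Sorted descending: 325, 325, 300, 275, 275, 275, 275, 250, 150, 150, 100, 100, 75, 50.
  325 → disc 1 (new)  [load 325/450]
  325 → disc 2 (new)  [load 325/450]
  300 → disc 3 (new)  [load 300/450]
  275 → disc 4 (new)  [load 275/450]
  275 → disc 5 (new)  [load 275/450]
  275 → disc 6 (new)  [load 275/450]
  275 → disc 7 (new)  [load 275/450]
  250 → disc 8 (new)  [load 250/450]
  150 → disc 3  [load 450/450]
  150 → disc 4  [load 425/450]
  100 → disc 1  [load 425/450]
  100 → disc 2  [load 425/450]
  75 → disc 5  [load 350/450]
  50 → disc 5  [load 400/450]
8 discs opened.

8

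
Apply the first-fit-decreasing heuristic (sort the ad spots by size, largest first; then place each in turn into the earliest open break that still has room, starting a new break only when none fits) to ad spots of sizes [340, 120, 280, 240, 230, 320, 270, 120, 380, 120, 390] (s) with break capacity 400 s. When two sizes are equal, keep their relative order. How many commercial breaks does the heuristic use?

8

Sorted descending: 390, 380, 340, 320, 280, 270, 240, 230, 120, 120, 120.
  390 → break 1 (new)  [load 390/400]
  380 → break 2 (new)  [load 380/400]
  340 → break 3 (new)  [load 340/400]
  320 → break 4 (new)  [load 320/400]
  280 → break 5 (new)  [load 280/400]
  270 → break 6 (new)  [load 270/400]
  240 → break 7 (new)  [load 240/400]
  230 → break 8 (new)  [load 230/400]
  120 → break 5  [load 400/400]
  120 → break 6  [load 390/400]
  120 → break 7  [load 360/400]
8 commercial breaks opened.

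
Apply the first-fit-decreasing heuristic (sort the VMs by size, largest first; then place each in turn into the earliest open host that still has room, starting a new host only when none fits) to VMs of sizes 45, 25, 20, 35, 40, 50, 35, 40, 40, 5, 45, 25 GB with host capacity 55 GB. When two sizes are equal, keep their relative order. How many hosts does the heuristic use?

9

Sorted descending: 50, 45, 45, 40, 40, 40, 35, 35, 25, 25, 20, 5.
  50 → host 1 (new)  [load 50/55]
  45 → host 2 (new)  [load 45/55]
  45 → host 3 (new)  [load 45/55]
  40 → host 4 (new)  [load 40/55]
  40 → host 5 (new)  [load 40/55]
  40 → host 6 (new)  [load 40/55]
  35 → host 7 (new)  [load 35/55]
  35 → host 8 (new)  [load 35/55]
  25 → host 9 (new)  [load 25/55]
  25 → host 9  [load 50/55]
  20 → host 7  [load 55/55]
  5 → host 1  [load 55/55]
9 hosts opened.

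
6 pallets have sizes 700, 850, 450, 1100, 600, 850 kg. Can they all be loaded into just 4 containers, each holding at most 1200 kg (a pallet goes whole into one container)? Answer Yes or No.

No

Total = 4550 kg; ⌈4550/1200⌉ = 4.
The bound of 4 does not rule out 4, but exhaustive search shows no assignment into 4 containers of capacity 1200 kg exists — the minimum is 5.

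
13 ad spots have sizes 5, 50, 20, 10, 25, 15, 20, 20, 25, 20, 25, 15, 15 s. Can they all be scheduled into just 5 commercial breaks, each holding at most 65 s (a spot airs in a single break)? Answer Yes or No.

A valid assignment using 5 commercial breaks:
  break 1: 50 + 15 = 65
  break 2: 25 + 25 + 15 = 65
  break 3: 25 + 20 + 20 = 65
  break 4: 20 + 20 + 15 + 10 = 65
  break 5: 5 = 5
Every load is within 65 s, so 5 commercial breaks suffice.

Yes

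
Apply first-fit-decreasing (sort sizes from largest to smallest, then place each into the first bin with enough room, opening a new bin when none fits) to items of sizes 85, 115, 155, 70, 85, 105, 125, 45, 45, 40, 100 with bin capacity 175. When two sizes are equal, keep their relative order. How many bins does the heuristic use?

Sorted descending: 155, 125, 115, 105, 100, 85, 85, 70, 45, 45, 40.
  155 → bin 1 (new)  [load 155/175]
  125 → bin 2 (new)  [load 125/175]
  115 → bin 3 (new)  [load 115/175]
  105 → bin 4 (new)  [load 105/175]
  100 → bin 5 (new)  [load 100/175]
  85 → bin 6 (new)  [load 85/175]
  85 → bin 6  [load 170/175]
  70 → bin 4  [load 175/175]
  45 → bin 2  [load 170/175]
  45 → bin 3  [load 160/175]
  40 → bin 5  [load 140/175]
6 bins opened.

6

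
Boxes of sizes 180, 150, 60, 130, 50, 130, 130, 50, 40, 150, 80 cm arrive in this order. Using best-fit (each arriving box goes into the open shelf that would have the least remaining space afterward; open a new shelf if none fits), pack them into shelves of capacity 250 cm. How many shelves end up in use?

6

  180 → shelf 1 (new)  [load 180/250]
  150 → shelf 2 (new)  [load 150/250]
  60 → shelf 1  [load 240/250]
  130 → shelf 3 (new)  [load 130/250]
  50 → shelf 2  [load 200/250]
  130 → shelf 4 (new)  [load 130/250]
  130 → shelf 5 (new)  [load 130/250]
  50 → shelf 2  [load 250/250]
  40 → shelf 3  [load 170/250]
  150 → shelf 6 (new)  [load 150/250]
  80 → shelf 3  [load 250/250]
6 shelves opened.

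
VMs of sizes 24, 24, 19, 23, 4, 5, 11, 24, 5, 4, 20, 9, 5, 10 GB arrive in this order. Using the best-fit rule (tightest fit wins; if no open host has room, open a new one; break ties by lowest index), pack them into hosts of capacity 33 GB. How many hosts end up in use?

  24 → host 1 (new)  [load 24/33]
  24 → host 2 (new)  [load 24/33]
  19 → host 3 (new)  [load 19/33]
  23 → host 4 (new)  [load 23/33]
  4 → host 1  [load 28/33]
  5 → host 1  [load 33/33]
  11 → host 3  [load 30/33]
  24 → host 5 (new)  [load 24/33]
  5 → host 2  [load 29/33]
  4 → host 2  [load 33/33]
  20 → host 6 (new)  [load 20/33]
  9 → host 5  [load 33/33]
  5 → host 4  [load 28/33]
  10 → host 6  [load 30/33]
6 hosts opened.

6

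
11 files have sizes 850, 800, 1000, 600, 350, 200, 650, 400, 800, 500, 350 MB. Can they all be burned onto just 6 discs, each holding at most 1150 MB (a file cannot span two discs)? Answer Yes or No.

A valid assignment using 6 discs:
  disc 1: 1000 = 1000
  disc 2: 850 + 200 = 1050
  disc 3: 800 + 350 = 1150
  disc 4: 800 + 350 = 1150
  disc 5: 650 + 500 = 1150
  disc 6: 600 + 400 = 1000
Every load is within 1150 MB, so 6 discs suffice.

Yes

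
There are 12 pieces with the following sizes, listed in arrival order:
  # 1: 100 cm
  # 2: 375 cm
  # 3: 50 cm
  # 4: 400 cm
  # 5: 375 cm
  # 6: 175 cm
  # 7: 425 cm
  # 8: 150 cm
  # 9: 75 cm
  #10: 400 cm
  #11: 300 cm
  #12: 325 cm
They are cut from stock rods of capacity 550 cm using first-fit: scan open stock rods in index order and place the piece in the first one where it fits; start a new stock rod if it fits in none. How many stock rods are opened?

  100 → stock rod 1 (new)  [load 100/550]
  375 → stock rod 1  [load 475/550]
  50 → stock rod 1  [load 525/550]
  400 → stock rod 2 (new)  [load 400/550]
  375 → stock rod 3 (new)  [load 375/550]
  175 → stock rod 3  [load 550/550]
  425 → stock rod 4 (new)  [load 425/550]
  150 → stock rod 2  [load 550/550]
  75 → stock rod 4  [load 500/550]
  400 → stock rod 5 (new)  [load 400/550]
  300 → stock rod 6 (new)  [load 300/550]
  325 → stock rod 7 (new)  [load 325/550]
7 stock rods opened.

7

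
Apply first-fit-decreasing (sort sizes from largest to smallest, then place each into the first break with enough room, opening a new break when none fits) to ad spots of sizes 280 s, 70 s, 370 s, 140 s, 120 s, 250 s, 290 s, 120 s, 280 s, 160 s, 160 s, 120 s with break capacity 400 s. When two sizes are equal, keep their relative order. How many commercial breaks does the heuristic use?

Sorted descending: 370, 290, 280, 280, 250, 160, 160, 140, 120, 120, 120, 70.
  370 → break 1 (new)  [load 370/400]
  290 → break 2 (new)  [load 290/400]
  280 → break 3 (new)  [load 280/400]
  280 → break 4 (new)  [load 280/400]
  250 → break 5 (new)  [load 250/400]
  160 → break 6 (new)  [load 160/400]
  160 → break 6  [load 320/400]
  140 → break 5  [load 390/400]
  120 → break 3  [load 400/400]
  120 → break 4  [load 400/400]
  120 → break 7 (new)  [load 120/400]
  70 → break 2  [load 360/400]
7 commercial breaks opened.

7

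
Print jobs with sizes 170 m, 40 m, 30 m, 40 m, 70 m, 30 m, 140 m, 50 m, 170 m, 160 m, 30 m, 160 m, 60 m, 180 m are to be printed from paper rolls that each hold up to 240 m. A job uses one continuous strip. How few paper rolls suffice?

Total = 180 + 170 + 170 + 160 + 160 + 140 + 70 + 60 + 50 + 40 + 40 + 30 + 30 + 30 = 1330 m.
Lower bound: ⌈1330/240⌉ = 6 paper rolls.
A packing using 6 paper rolls:
  roll 1: 180 + 60 = 240
  roll 2: 170 + 70 = 240
  roll 3: 170 + 50 = 220
  roll 4: 160 + 40 + 40 = 240
  roll 5: 160 + 30 + 30 = 220
  roll 6: 140 + 30 = 170
This matches the lower bound, so 6 is optimal.

6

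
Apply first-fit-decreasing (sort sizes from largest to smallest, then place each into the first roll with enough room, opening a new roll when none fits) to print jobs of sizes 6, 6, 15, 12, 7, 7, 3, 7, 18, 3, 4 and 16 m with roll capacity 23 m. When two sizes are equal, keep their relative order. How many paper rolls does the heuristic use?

5

Sorted descending: 18, 16, 15, 12, 7, 7, 7, 6, 6, 4, 3, 3.
  18 → roll 1 (new)  [load 18/23]
  16 → roll 2 (new)  [load 16/23]
  15 → roll 3 (new)  [load 15/23]
  12 → roll 4 (new)  [load 12/23]
  7 → roll 2  [load 23/23]
  7 → roll 3  [load 22/23]
  7 → roll 4  [load 19/23]
  6 → roll 5 (new)  [load 6/23]
  6 → roll 5  [load 12/23]
  4 → roll 1  [load 22/23]
  3 → roll 4  [load 22/23]
  3 → roll 5  [load 15/23]
5 paper rolls opened.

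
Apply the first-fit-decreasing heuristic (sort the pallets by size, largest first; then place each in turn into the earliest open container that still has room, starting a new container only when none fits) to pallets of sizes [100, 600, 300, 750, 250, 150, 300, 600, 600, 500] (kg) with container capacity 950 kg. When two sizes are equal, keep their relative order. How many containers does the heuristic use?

Sorted descending: 750, 600, 600, 600, 500, 300, 300, 250, 150, 100.
  750 → container 1 (new)  [load 750/950]
  600 → container 2 (new)  [load 600/950]
  600 → container 3 (new)  [load 600/950]
  600 → container 4 (new)  [load 600/950]
  500 → container 5 (new)  [load 500/950]
  300 → container 2  [load 900/950]
  300 → container 3  [load 900/950]
  250 → container 4  [load 850/950]
  150 → container 1  [load 900/950]
  100 → container 4  [load 950/950]
5 containers opened.

5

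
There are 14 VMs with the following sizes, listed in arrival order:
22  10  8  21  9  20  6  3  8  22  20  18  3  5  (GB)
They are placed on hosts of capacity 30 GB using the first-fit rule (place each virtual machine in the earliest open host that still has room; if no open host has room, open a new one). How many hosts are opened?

7

  22 → host 1 (new)  [load 22/30]
  10 → host 2 (new)  [load 10/30]
  8 → host 1  [load 30/30]
  21 → host 3 (new)  [load 21/30]
  9 → host 2  [load 19/30]
  20 → host 4 (new)  [load 20/30]
  6 → host 2  [load 25/30]
  3 → host 2  [load 28/30]
  8 → host 3  [load 29/30]
  22 → host 5 (new)  [load 22/30]
  20 → host 6 (new)  [load 20/30]
  18 → host 7 (new)  [load 18/30]
  3 → host 4  [load 23/30]
  5 → host 4  [load 28/30]
7 hosts opened.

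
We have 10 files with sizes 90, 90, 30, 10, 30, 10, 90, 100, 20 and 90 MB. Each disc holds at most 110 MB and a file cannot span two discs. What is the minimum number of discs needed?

Total = 100 + 90 + 90 + 90 + 90 + 30 + 30 + 20 + 10 + 10 = 560 MB.
Lower bound: ⌈560/110⌉ = 6 discs.
A packing using 6 discs:
  disc 1: 100 + 10 = 110
  disc 2: 90 + 20 = 110
  disc 3: 90 + 10 = 100
  disc 4: 90 = 90
  disc 5: 90 = 90
  disc 6: 30 + 30 = 60
This matches the lower bound, so 6 is optimal.

6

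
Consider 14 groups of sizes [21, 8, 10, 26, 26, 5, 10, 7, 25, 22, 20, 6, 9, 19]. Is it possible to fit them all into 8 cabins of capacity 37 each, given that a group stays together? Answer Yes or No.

A valid assignment using 7 cabins:
  cabin 1: 26 + 10 = 36
  cabin 2: 26 + 10 = 36
  cabin 3: 25 + 9 = 34
  cabin 4: 22 + 8 + 7 = 37
  cabin 5: 21 + 6 + 5 = 32
  cabin 6: 20 = 20
  cabin 7: 19 = 19
That uses only 7 ≤ 8, so 8 cabins are enough.

Yes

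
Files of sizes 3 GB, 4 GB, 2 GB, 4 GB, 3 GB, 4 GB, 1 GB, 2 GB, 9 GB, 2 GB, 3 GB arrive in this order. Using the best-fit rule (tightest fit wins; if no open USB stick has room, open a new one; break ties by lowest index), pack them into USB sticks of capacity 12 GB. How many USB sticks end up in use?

  3 → USB stick 1 (new)  [load 3/12]
  4 → USB stick 1  [load 7/12]
  2 → USB stick 1  [load 9/12]
  4 → USB stick 2 (new)  [load 4/12]
  3 → USB stick 1  [load 12/12]
  4 → USB stick 2  [load 8/12]
  1 → USB stick 2  [load 9/12]
  2 → USB stick 2  [load 11/12]
  9 → USB stick 3 (new)  [load 9/12]
  2 → USB stick 3  [load 11/12]
  3 → USB stick 4 (new)  [load 3/12]
4 USB sticks opened.

4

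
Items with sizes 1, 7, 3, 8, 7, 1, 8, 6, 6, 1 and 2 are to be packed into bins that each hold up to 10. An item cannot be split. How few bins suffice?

6

Total = 8 + 8 + 7 + 7 + 6 + 6 + 3 + 2 + 1 + 1 + 1 = 50.
Lower bound: ⌈50/10⌉ = 5 bins.
Also, 6 items each exceed 5, and no two of those can share a bin, so at least 6 bins are needed.
A packing using 6 bins:
  bin 1: 8 + 2 = 10
  bin 2: 8 + 1 + 1 = 10
  bin 3: 7 + 3 = 10
  bin 4: 7 + 1 = 8
  bin 5: 6 = 6
  bin 6: 6 = 6
This matches the lower bound, so 6 is optimal.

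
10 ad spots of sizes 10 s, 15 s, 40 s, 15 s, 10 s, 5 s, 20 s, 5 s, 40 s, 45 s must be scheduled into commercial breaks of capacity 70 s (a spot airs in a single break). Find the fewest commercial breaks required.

Total = 45 + 40 + 40 + 20 + 15 + 15 + 10 + 10 + 5 + 5 = 205 s.
Lower bound: ⌈205/70⌉ = 3 commercial breaks.
A packing using 3 commercial breaks:
  break 1: 45 + 20 + 5 = 70
  break 2: 40 + 15 + 15 = 70
  break 3: 40 + 10 + 10 + 5 = 65
This matches the lower bound, so 3 is optimal.

3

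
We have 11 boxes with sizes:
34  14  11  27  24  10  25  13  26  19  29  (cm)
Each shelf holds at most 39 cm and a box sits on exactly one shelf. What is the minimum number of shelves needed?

7

Total = 34 + 29 + 27 + 26 + 25 + 24 + 19 + 14 + 13 + 11 + 10 = 232 cm.
Lower bound: ⌈232/39⌉ = 6 shelves.
A packing using 7 shelves:
  shelf 1: 34 = 34
  shelf 2: 29 + 10 = 39
  shelf 3: 27 + 11 = 38
  shelf 4: 26 + 13 = 39
  shelf 5: 25 + 14 = 39
  shelf 6: 24 = 24
  shelf 7: 19 = 19
No arrangement into 6 shelves stays within capacity, so 7 is optimal.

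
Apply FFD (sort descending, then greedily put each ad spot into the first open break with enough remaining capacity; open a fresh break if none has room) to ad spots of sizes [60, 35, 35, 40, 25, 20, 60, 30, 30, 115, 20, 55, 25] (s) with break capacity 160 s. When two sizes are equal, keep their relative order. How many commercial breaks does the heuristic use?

Sorted descending: 115, 60, 60, 55, 40, 35, 35, 30, 30, 25, 25, 20, 20.
  115 → break 1 (new)  [load 115/160]
  60 → break 2 (new)  [load 60/160]
  60 → break 2  [load 120/160]
  55 → break 3 (new)  [load 55/160]
  40 → break 1  [load 155/160]
  35 → break 2  [load 155/160]
  35 → break 3  [load 90/160]
  30 → break 3  [load 120/160]
  30 → break 3  [load 150/160]
  25 → break 4 (new)  [load 25/160]
  25 → break 4  [load 50/160]
  20 → break 4  [load 70/160]
  20 → break 4  [load 90/160]
4 commercial breaks opened.

4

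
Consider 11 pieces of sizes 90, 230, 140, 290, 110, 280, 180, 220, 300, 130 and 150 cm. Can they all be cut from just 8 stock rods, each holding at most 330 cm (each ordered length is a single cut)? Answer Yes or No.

Yes

A valid assignment using 7 stock rods:
  stock rod 1: 300 = 300
  stock rod 2: 290 = 290
  stock rod 3: 280 = 280
  stock rod 4: 230 + 90 = 320
  stock rod 5: 220 + 110 = 330
  stock rod 6: 180 + 150 = 330
  stock rod 7: 140 + 130 = 270
That uses only 7 ≤ 8, so 8 stock rods are enough.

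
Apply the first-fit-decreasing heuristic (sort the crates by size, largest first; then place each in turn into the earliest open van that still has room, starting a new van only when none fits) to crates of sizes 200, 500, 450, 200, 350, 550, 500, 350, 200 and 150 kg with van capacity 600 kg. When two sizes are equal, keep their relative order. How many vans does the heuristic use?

7

Sorted descending: 550, 500, 500, 450, 350, 350, 200, 200, 200, 150.
  550 → van 1 (new)  [load 550/600]
  500 → van 2 (new)  [load 500/600]
  500 → van 3 (new)  [load 500/600]
  450 → van 4 (new)  [load 450/600]
  350 → van 5 (new)  [load 350/600]
  350 → van 6 (new)  [load 350/600]
  200 → van 5  [load 550/600]
  200 → van 6  [load 550/600]
  200 → van 7 (new)  [load 200/600]
  150 → van 4  [load 600/600]
7 vans opened.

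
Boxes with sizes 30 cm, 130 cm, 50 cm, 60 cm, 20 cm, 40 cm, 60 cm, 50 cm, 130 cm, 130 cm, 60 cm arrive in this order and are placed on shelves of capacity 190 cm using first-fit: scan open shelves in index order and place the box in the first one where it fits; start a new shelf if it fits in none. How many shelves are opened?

  30 → shelf 1 (new)  [load 30/190]
  130 → shelf 1  [load 160/190]
  50 → shelf 2 (new)  [load 50/190]
  60 → shelf 2  [load 110/190]
  20 → shelf 1  [load 180/190]
  40 → shelf 2  [load 150/190]
  60 → shelf 3 (new)  [load 60/190]
  50 → shelf 3  [load 110/190]
  130 → shelf 4 (new)  [load 130/190]
  130 → shelf 5 (new)  [load 130/190]
  60 → shelf 3  [load 170/190]
5 shelves opened.

5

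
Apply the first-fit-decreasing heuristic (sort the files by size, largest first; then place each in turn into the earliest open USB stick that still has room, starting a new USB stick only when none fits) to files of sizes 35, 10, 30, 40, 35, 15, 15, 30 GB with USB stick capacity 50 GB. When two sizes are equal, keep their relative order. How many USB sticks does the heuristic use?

Sorted descending: 40, 35, 35, 30, 30, 15, 15, 10.
  40 → USB stick 1 (new)  [load 40/50]
  35 → USB stick 2 (new)  [load 35/50]
  35 → USB stick 3 (new)  [load 35/50]
  30 → USB stick 4 (new)  [load 30/50]
  30 → USB stick 5 (new)  [load 30/50]
  15 → USB stick 2  [load 50/50]
  15 → USB stick 3  [load 50/50]
  10 → USB stick 1  [load 50/50]
5 USB sticks opened.

5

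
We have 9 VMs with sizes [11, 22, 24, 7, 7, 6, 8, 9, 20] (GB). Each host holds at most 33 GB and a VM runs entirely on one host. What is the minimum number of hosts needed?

Total = 24 + 22 + 20 + 11 + 9 + 8 + 7 + 7 + 6 = 114 GB.
Lower bound: ⌈114/33⌉ = 4 hosts.
A packing using 4 hosts:
  host 1: 24 + 9 = 33
  host 2: 22 + 11 = 33
  host 3: 20 + 8 = 28
  host 4: 7 + 7 + 6 = 20
This matches the lower bound, so 4 is optimal.

4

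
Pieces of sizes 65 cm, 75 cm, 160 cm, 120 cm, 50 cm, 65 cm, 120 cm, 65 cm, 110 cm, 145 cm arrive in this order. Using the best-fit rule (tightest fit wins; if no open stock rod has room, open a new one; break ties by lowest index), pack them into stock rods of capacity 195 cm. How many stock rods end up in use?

  65 → stock rod 1 (new)  [load 65/195]
  75 → stock rod 1  [load 140/195]
  160 → stock rod 2 (new)  [load 160/195]
  120 → stock rod 3 (new)  [load 120/195]
  50 → stock rod 1  [load 190/195]
  65 → stock rod 3  [load 185/195]
  120 → stock rod 4 (new)  [load 120/195]
  65 → stock rod 4  [load 185/195]
  110 → stock rod 5 (new)  [load 110/195]
  145 → stock rod 6 (new)  [load 145/195]
6 stock rods opened.

6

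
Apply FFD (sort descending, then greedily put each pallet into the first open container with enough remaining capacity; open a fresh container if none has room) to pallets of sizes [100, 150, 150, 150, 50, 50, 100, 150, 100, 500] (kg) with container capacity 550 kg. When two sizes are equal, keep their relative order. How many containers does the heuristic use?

Sorted descending: 500, 150, 150, 150, 150, 100, 100, 100, 50, 50.
  500 → container 1 (new)  [load 500/550]
  150 → container 2 (new)  [load 150/550]
  150 → container 2  [load 300/550]
  150 → container 2  [load 450/550]
  150 → container 3 (new)  [load 150/550]
  100 → container 2  [load 550/550]
  100 → container 3  [load 250/550]
  100 → container 3  [load 350/550]
  50 → container 1  [load 550/550]
  50 → container 3  [load 400/550]
3 containers opened.

3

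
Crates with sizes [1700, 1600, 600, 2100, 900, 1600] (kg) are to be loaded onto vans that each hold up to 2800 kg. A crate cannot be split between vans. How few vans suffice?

Total = 2100 + 1700 + 1600 + 1600 + 900 + 600 = 8500 kg.
Lower bound: ⌈8500/2800⌉ = 4 vans.
A packing using 4 vans:
  van 1: 2100 + 600 = 2700
  van 2: 1700 + 900 = 2600
  van 3: 1600 = 1600
  van 4: 1600 = 1600
This matches the lower bound, so 4 is optimal.

4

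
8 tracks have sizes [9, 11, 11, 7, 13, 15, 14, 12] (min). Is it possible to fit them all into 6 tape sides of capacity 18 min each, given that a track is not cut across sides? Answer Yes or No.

No

Total = 92 min; ⌈92/18⌉ = 6.
The bound of 6 does not rule out 6, but exhaustive search shows no assignment into 6 tape sides of capacity 18 min exists — the minimum is 7.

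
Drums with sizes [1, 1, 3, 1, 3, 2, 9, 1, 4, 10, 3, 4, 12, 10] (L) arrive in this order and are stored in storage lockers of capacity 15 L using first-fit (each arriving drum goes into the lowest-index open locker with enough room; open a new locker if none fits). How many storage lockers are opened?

  1 → locker 1 (new)  [load 1/15]
  1 → locker 1  [load 2/15]
  3 → locker 1  [load 5/15]
  1 → locker 1  [load 6/15]
  3 → locker 1  [load 9/15]
  2 → locker 1  [load 11/15]
  9 → locker 2 (new)  [load 9/15]
  1 → locker 1  [load 12/15]
  4 → locker 2  [load 13/15]
  10 → locker 3 (new)  [load 10/15]
  3 → locker 1  [load 15/15]
  4 → locker 3  [load 14/15]
  12 → locker 4 (new)  [load 12/15]
  10 → locker 5 (new)  [load 10/15]
5 storage lockers opened.

5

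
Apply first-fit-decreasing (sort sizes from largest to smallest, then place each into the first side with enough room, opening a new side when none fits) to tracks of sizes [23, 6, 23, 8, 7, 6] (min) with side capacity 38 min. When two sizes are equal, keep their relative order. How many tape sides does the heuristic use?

Sorted descending: 23, 23, 8, 7, 6, 6.
  23 → side 1 (new)  [load 23/38]
  23 → side 2 (new)  [load 23/38]
  8 → side 1  [load 31/38]
  7 → side 1  [load 38/38]
  6 → side 2  [load 29/38]
  6 → side 2  [load 35/38]
2 tape sides opened.

2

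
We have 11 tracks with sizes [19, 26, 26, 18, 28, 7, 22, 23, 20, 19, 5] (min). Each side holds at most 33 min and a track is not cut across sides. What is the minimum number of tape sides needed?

Total = 28 + 26 + 26 + 23 + 22 + 20 + 19 + 19 + 18 + 7 + 5 = 213 min.
Lower bound: ⌈213/33⌉ = 7 tape sides.
Also, 9 tracks each exceed 33/2 min, and no two of those can share a side, so at least 9 tape sides are needed.
A packing using 9 tape sides:
  side 1: 28 + 5 = 33
  side 2: 26 + 7 = 33
  side 3: 26 = 26
  side 4: 23 = 23
  side 5: 22 = 22
  side 6: 20 = 20
  side 7: 19 = 19
  side 8: 19 = 19
  side 9: 18 = 18
This matches the lower bound, so 9 is optimal.

9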